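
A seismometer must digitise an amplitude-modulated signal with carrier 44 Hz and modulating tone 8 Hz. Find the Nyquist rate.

AM sidebands sit at fc ± fm = 36 Hz and 52 Hz.
Highest-frequency component: 52 Hz.
Nyquist rate = 2 × 52 Hz = 104 Hz.

104 Hz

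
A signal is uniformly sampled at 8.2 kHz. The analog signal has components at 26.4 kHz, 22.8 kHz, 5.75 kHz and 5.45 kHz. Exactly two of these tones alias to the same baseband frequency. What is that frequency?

fs/2 = 4.1 kHz.
26.4 kHz mod fs = 1.8 kHz.
1.8 kHz ≤ fs/2 = 4.1 kHz, appears at 1.8 kHz.
22.8 kHz mod fs = 6.4 kHz.
6.4 kHz > fs/2 = 4.1 kHz, folds to fs − 6.4 kHz = 1.8 kHz.
5.75 kHz > fs/2 = 4.1 kHz, folds to fs − 5.75 kHz = 2.45 kHz.
5.45 kHz > fs/2 = 4.1 kHz, folds to fs − 5.45 kHz = 2.75 kHz.
22.8 kHz and 26.4 kHz both map to 1.8 kHz.

1.8 kHz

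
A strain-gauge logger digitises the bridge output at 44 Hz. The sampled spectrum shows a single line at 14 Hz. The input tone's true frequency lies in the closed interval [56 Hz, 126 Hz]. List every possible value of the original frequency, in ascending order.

58 Hz, 74 Hz, 102 Hz, 118 Hz

Frequencies that alias to 14 Hz are k·fs ± 14 Hz for integer k ≥ 0.
k=0: 14 Hz.
k=1: 30 Hz, 58 Hz.
k=2: 74 Hz, 102 Hz.
k=3: 118 Hz, 146 Hz.
k=4: 162 Hz, 190 Hz.
Within [56 Hz, 126 Hz]: 58 Hz, 74 Hz, 102 Hz, 118 Hz.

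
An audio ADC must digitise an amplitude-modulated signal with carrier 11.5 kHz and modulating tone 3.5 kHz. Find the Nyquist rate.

AM sidebands sit at fc ± fm = 8 kHz and 15 kHz.
Highest-frequency component: 15 kHz.
Nyquist rate = 2 × 15 kHz = 30 kHz.

30 kHz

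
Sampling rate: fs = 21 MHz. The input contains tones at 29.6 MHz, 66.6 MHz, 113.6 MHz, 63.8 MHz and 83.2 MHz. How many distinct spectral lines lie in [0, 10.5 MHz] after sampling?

3

fs/2 = 10.5 MHz.
29.6 MHz mod fs = 8.6 MHz.
8.6 MHz ≤ fs/2 = 10.5 MHz, appears at 8.6 MHz.
66.6 MHz mod fs = 3.6 MHz.
3.6 MHz ≤ fs/2 = 10.5 MHz, appears at 3.6 MHz.
113.6 MHz mod fs = 8.6 MHz.
8.6 MHz ≤ fs/2 = 10.5 MHz, appears at 8.6 MHz.
63.8 MHz mod fs = 0.8 MHz.
0.8 MHz ≤ fs/2 = 10.5 MHz, appears at 0.8 MHz.
83.2 MHz mod fs = 20.2 MHz.
20.2 MHz > fs/2 = 10.5 MHz, folds to fs − 20.2 MHz = 0.8 MHz.
Distinct values: {0.8 MHz, 3.6 MHz, 8.6 MHz} → 3.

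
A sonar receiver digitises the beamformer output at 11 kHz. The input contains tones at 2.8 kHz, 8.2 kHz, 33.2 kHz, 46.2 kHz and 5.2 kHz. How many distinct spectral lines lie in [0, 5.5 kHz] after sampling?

fs/2 = 5.5 kHz.
2.8 kHz ≤ fs/2 = 5.5 kHz, passes unchanged.
8.2 kHz > fs/2 = 5.5 kHz, folds to fs − 8.2 kHz = 2.8 kHz.
33.2 kHz mod fs = 0.2 kHz.
0.2 kHz ≤ fs/2 = 5.5 kHz, appears at 0.2 kHz.
46.2 kHz mod fs = 2.2 kHz.
2.2 kHz ≤ fs/2 = 5.5 kHz, appears at 2.2 kHz.
5.2 kHz ≤ fs/2 = 5.5 kHz, passes unchanged.
Distinct values: {0.2 kHz, 2.2 kHz, 2.8 kHz, 5.2 kHz} → 4.

4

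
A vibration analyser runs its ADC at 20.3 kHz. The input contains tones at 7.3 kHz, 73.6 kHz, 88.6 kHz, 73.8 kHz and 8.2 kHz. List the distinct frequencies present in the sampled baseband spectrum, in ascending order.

fs/2 = 10.15 kHz.
7.3 kHz ≤ fs/2 = 10.15 kHz, passes unchanged.
73.6 kHz mod fs = 12.7 kHz.
12.7 kHz > fs/2 = 10.15 kHz, folds to fs − 12.7 kHz = 7.6 kHz.
88.6 kHz mod fs = 7.4 kHz.
7.4 kHz ≤ fs/2 = 10.15 kHz, appears at 7.4 kHz.
73.8 kHz mod fs = 12.9 kHz.
12.9 kHz > fs/2 = 10.15 kHz, folds to fs − 12.9 kHz = 7.4 kHz.
8.2 kHz ≤ fs/2 = 10.15 kHz, passes unchanged.
Distinct values: {7.3 kHz, 7.4 kHz, 7.6 kHz, 8.2 kHz}.

7.3 kHz, 7.4 kHz, 7.6 kHz, 8.2 kHz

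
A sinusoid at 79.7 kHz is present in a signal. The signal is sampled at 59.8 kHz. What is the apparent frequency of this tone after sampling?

79.7 kHz mod fs = 19.9 kHz.
19.9 kHz ≤ fs/2 = 29.9 kHz, appears at 19.9 kHz.

19.9 kHz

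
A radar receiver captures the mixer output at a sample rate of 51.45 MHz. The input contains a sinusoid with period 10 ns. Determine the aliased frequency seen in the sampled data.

2.9 MHz

T = 10 ns → f = 1/T = 100 MHz.
100 MHz mod fs = 48.55 MHz.
48.55 MHz > fs/2 = 25.725 MHz, folds to fs − 48.55 MHz = 2.9 MHz.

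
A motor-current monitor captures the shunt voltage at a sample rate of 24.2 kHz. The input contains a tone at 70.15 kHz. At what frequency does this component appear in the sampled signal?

70.15 kHz mod fs = 21.75 kHz.
21.75 kHz > fs/2 = 12.1 kHz, folds to fs − 21.75 kHz = 2.45 kHz.

2.45 kHz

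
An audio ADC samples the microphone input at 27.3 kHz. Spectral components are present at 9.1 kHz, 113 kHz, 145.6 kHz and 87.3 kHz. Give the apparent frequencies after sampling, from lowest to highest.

3.8 kHz, 5.4 kHz, 9.1 kHz

fs/2 = 13.65 kHz.
9.1 kHz ≤ fs/2 = 13.65 kHz, passes unchanged.
113 kHz mod fs = 3.8 kHz.
3.8 kHz ≤ fs/2 = 13.65 kHz, appears at 3.8 kHz.
145.6 kHz mod fs = 9.1 kHz.
9.1 kHz ≤ fs/2 = 13.65 kHz, appears at 9.1 kHz.
87.3 kHz mod fs = 5.4 kHz.
5.4 kHz ≤ fs/2 = 13.65 kHz, appears at 5.4 kHz.
Distinct values: {3.8 kHz, 5.4 kHz, 9.1 kHz}.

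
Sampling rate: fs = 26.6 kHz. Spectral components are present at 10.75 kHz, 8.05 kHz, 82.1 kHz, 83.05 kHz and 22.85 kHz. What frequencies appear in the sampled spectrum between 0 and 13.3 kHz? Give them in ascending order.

fs/2 = 13.3 kHz.
10.75 kHz ≤ fs/2 = 13.3 kHz, passes unchanged.
8.05 kHz ≤ fs/2 = 13.3 kHz, passes unchanged.
82.1 kHz mod fs = 2.3 kHz.
2.3 kHz ≤ fs/2 = 13.3 kHz, appears at 2.3 kHz.
83.05 kHz mod fs = 3.25 kHz.
3.25 kHz ≤ fs/2 = 13.3 kHz, appears at 3.25 kHz.
22.85 kHz > fs/2 = 13.3 kHz, folds to fs − 22.85 kHz = 3.75 kHz.
Distinct values: {2.3 kHz, 3.25 kHz, 3.75 kHz, 8.05 kHz, 10.75 kHz}.

2.3 kHz, 3.25 kHz, 3.75 kHz, 8.05 kHz, 10.75 kHz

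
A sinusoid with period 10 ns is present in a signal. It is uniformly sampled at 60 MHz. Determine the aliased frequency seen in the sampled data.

20 MHz

T = 10 ns → f = 1/T = 100 MHz.
100 MHz mod fs = 40 MHz.
40 MHz > fs/2 = 30 MHz, folds to fs − 40 MHz = 20 MHz.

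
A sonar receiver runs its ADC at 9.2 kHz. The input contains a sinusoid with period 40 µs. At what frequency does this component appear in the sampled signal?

T = 40 µs → f = 1/T = 25 kHz.
25 kHz mod fs = 6.6 kHz.
6.6 kHz > fs/2 = 4.6 kHz, folds to fs − 6.6 kHz = 2.6 kHz.

2.6 kHz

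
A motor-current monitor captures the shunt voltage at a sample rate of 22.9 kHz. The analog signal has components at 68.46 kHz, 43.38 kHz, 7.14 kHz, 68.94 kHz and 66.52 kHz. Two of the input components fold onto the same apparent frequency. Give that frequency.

fs/2 = 11.45 kHz.
68.46 kHz mod fs = 22.66 kHz.
22.66 kHz > fs/2 = 11.45 kHz, folds to fs − 22.66 kHz = 0.24 kHz.
43.38 kHz mod fs = 20.48 kHz.
20.48 kHz > fs/2 = 11.45 kHz, folds to fs − 20.48 kHz = 2.42 kHz.
7.14 kHz ≤ fs/2 = 11.45 kHz, passes unchanged.
68.94 kHz mod fs = 0.24 kHz.
0.24 kHz ≤ fs/2 = 11.45 kHz, appears at 0.24 kHz.
66.52 kHz mod fs = 20.72 kHz.
20.72 kHz > fs/2 = 11.45 kHz, folds to fs − 20.72 kHz = 2.18 kHz.
68.46 kHz and 68.94 kHz both map to 0.24 kHz.

0.24 kHz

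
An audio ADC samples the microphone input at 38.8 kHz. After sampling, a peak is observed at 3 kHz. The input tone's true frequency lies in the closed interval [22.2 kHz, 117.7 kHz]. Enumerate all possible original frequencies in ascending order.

35.8 kHz, 41.8 kHz, 74.6 kHz, 80.6 kHz, 113.4 kHz

Frequencies that alias to 3 kHz are k·fs ± 3 kHz for integer k ≥ 0.
k=0: 3 kHz.
k=1: 35.8 kHz, 41.8 kHz.
k=2: 74.6 kHz, 80.6 kHz.
k=3: 113.4 kHz, 119.4 kHz.
k=4: 152.2 kHz, 158.2 kHz.
Within [22.2 kHz, 117.7 kHz]: 35.8 kHz, 41.8 kHz, 74.6 kHz, 80.6 kHz, 113.4 kHz.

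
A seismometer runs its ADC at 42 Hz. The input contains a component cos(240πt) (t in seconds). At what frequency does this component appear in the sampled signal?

6 Hz

ω = 240π rad/s → f = ω/(2π) = 120 Hz.
120 Hz mod fs = 36 Hz.
36 Hz > fs/2 = 21 Hz, folds to fs − 36 Hz = 6 Hz.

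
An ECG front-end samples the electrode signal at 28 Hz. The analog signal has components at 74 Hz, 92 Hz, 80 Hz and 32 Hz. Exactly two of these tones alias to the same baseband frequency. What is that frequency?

fs/2 = 14 Hz.
74 Hz mod fs = 18 Hz.
18 Hz > fs/2 = 14 Hz, folds to fs − 18 Hz = 10 Hz.
92 Hz mod fs = 8 Hz.
8 Hz ≤ fs/2 = 14 Hz, appears at 8 Hz.
80 Hz mod fs = 24 Hz.
24 Hz > fs/2 = 14 Hz, folds to fs − 24 Hz = 4 Hz.
32 Hz mod fs = 4 Hz.
4 Hz ≤ fs/2 = 14 Hz, appears at 4 Hz.
32 Hz and 80 Hz both map to 4 Hz.

4 Hz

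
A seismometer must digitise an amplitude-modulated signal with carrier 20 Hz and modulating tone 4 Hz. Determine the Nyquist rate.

AM sidebands sit at fc ± fm = 16 Hz and 24 Hz.
Highest-frequency component: 24 Hz.
Nyquist rate = 2 × 24 Hz = 48 Hz.

48 Hz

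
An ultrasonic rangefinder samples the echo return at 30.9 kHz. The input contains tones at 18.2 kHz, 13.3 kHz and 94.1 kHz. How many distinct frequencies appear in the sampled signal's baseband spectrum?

fs/2 = 15.45 kHz.
18.2 kHz > fs/2 = 15.45 kHz, folds to fs − 18.2 kHz = 12.7 kHz.
13.3 kHz ≤ fs/2 = 15.45 kHz, passes unchanged.
94.1 kHz mod fs = 1.4 kHz.
1.4 kHz ≤ fs/2 = 15.45 kHz, appears at 1.4 kHz.
Distinct values: {1.4 kHz, 12.7 kHz, 13.3 kHz} → 3.

3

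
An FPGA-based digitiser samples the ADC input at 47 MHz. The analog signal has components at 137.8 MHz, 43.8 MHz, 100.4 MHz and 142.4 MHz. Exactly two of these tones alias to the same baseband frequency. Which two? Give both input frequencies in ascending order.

fs/2 = 23.5 MHz.
137.8 MHz mod fs = 43.8 MHz.
43.8 MHz > fs/2 = 23.5 MHz, folds to fs − 43.8 MHz = 3.2 MHz.
43.8 MHz > fs/2 = 23.5 MHz, folds to fs − 43.8 MHz = 3.2 MHz.
100.4 MHz mod fs = 6.4 MHz.
6.4 MHz ≤ fs/2 = 23.5 MHz, appears at 6.4 MHz.
142.4 MHz mod fs = 1.4 MHz.
1.4 MHz ≤ fs/2 = 23.5 MHz, appears at 1.4 MHz.
43.8 MHz and 137.8 MHz both map to 3.2 MHz.

43.8 MHz, 137.8 MHz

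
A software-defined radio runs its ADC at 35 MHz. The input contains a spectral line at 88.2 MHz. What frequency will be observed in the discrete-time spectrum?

88.2 MHz mod fs = 18.2 MHz.
18.2 MHz > fs/2 = 17.5 MHz, folds to fs − 18.2 MHz = 16.8 MHz.

16.8 MHz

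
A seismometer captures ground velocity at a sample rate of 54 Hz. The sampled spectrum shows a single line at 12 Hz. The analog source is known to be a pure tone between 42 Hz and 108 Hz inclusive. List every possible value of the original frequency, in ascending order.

Frequencies that alias to 12 Hz are k·fs ± 12 Hz for integer k ≥ 0.
k=0: 12 Hz.
k=1: 42 Hz, 66 Hz.
k=2: 96 Hz, 120 Hz.
k=3: 150 Hz, 174 Hz.
Within [42 Hz, 108 Hz]: 42 Hz, 66 Hz, 96 Hz.

42 Hz, 66 Hz, 96 Hz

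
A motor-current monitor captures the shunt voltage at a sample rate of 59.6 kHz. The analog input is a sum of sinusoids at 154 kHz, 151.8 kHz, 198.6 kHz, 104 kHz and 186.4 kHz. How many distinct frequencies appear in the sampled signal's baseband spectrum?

5

fs/2 = 29.8 kHz.
154 kHz mod fs = 34.8 kHz.
34.8 kHz > fs/2 = 29.8 kHz, folds to fs − 34.8 kHz = 24.8 kHz.
151.8 kHz mod fs = 32.6 kHz.
32.6 kHz > fs/2 = 29.8 kHz, folds to fs − 32.6 kHz = 27 kHz.
198.6 kHz mod fs = 19.8 kHz.
19.8 kHz ≤ fs/2 = 29.8 kHz, appears at 19.8 kHz.
104 kHz mod fs = 44.4 kHz.
44.4 kHz > fs/2 = 29.8 kHz, folds to fs − 44.4 kHz = 15.2 kHz.
186.4 kHz mod fs = 7.6 kHz.
7.6 kHz ≤ fs/2 = 29.8 kHz, appears at 7.6 kHz.
Distinct values: {7.6 kHz, 15.2 kHz, 19.8 kHz, 24.8 kHz, 27 kHz} → 5.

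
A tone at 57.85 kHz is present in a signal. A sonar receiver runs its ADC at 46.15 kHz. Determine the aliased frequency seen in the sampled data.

57.85 kHz mod fs = 11.7 kHz.
11.7 kHz ≤ fs/2 = 23.075 kHz, appears at 11.7 kHz.

11.7 kHz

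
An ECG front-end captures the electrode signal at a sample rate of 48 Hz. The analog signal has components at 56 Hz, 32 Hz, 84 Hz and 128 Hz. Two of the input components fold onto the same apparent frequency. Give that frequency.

fs/2 = 24 Hz.
56 Hz mod fs = 8 Hz.
8 Hz ≤ fs/2 = 24 Hz, appears at 8 Hz.
32 Hz > fs/2 = 24 Hz, folds to fs − 32 Hz = 16 Hz.
84 Hz mod fs = 36 Hz.
36 Hz > fs/2 = 24 Hz, folds to fs − 36 Hz = 12 Hz.
128 Hz mod fs = 32 Hz.
32 Hz > fs/2 = 24 Hz, folds to fs − 32 Hz = 16 Hz.
32 Hz and 128 Hz both map to 16 Hz.

16 Hz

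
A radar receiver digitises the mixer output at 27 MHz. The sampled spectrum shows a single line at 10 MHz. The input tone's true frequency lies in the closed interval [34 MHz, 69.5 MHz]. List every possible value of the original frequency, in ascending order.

37 MHz, 44 MHz, 64 MHz

Frequencies that alias to 10 MHz are k·fs ± 10 MHz for integer k ≥ 0.
k=0: 10 MHz.
k=1: 17 MHz, 37 MHz.
k=2: 44 MHz, 64 MHz.
k=3: 71 MHz, 91 MHz.
Within [34 MHz, 69.5 MHz]: 37 MHz, 44 MHz, 64 MHz.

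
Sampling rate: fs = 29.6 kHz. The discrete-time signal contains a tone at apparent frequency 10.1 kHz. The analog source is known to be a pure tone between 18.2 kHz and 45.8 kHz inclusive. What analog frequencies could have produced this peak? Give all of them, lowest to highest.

19.5 kHz, 39.7 kHz

Frequencies that alias to 10.1 kHz are k·fs ± 10.1 kHz for integer k ≥ 0.
k=0: 10.1 kHz.
k=1: 19.5 kHz, 39.7 kHz.
k=2: 49.1 kHz, 69.3 kHz.
Within [18.2 kHz, 45.8 kHz]: 19.5 kHz, 39.7 kHz.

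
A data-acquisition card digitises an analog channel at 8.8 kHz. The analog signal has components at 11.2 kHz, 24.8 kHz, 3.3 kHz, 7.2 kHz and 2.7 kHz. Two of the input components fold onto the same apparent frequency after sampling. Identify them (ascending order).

7.2 kHz, 24.8 kHz

fs/2 = 4.4 kHz.
11.2 kHz mod fs = 2.4 kHz.
2.4 kHz ≤ fs/2 = 4.4 kHz, appears at 2.4 kHz.
24.8 kHz mod fs = 7.2 kHz.
7.2 kHz > fs/2 = 4.4 kHz, folds to fs − 7.2 kHz = 1.6 kHz.
3.3 kHz ≤ fs/2 = 4.4 kHz, passes unchanged.
7.2 kHz > fs/2 = 4.4 kHz, folds to fs − 7.2 kHz = 1.6 kHz.
2.7 kHz ≤ fs/2 = 4.4 kHz, passes unchanged.
7.2 kHz and 24.8 kHz both map to 1.6 kHz.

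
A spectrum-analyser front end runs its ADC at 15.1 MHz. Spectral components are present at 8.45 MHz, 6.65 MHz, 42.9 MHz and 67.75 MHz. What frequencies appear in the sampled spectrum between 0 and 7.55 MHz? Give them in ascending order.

fs/2 = 7.55 MHz.
8.45 MHz > fs/2 = 7.55 MHz, folds to fs − 8.45 MHz = 6.65 MHz.
6.65 MHz ≤ fs/2 = 7.55 MHz, passes unchanged.
42.9 MHz mod fs = 12.7 MHz.
12.7 MHz > fs/2 = 7.55 MHz, folds to fs − 12.7 MHz = 2.4 MHz.
67.75 MHz mod fs = 7.35 MHz.
7.35 MHz ≤ fs/2 = 7.55 MHz, appears at 7.35 MHz.
Distinct values: {2.4 MHz, 6.65 MHz, 7.35 MHz}.

2.4 MHz, 6.65 MHz, 7.35 MHz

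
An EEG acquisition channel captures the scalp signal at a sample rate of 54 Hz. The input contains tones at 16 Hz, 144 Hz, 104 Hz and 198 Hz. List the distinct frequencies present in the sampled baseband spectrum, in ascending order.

4 Hz, 16 Hz, 18 Hz

fs/2 = 27 Hz.
16 Hz ≤ fs/2 = 27 Hz, passes unchanged.
144 Hz mod fs = 36 Hz.
36 Hz > fs/2 = 27 Hz, folds to fs − 36 Hz = 18 Hz.
104 Hz mod fs = 50 Hz.
50 Hz > fs/2 = 27 Hz, folds to fs − 50 Hz = 4 Hz.
198 Hz mod fs = 36 Hz.
36 Hz > fs/2 = 27 Hz, folds to fs − 36 Hz = 18 Hz.
Distinct values: {4 Hz, 16 Hz, 18 Hz}.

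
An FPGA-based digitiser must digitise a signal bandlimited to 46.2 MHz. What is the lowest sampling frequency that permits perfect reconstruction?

92.4 MHz

Nyquist rate = 2 × 46.2 MHz = 92.4 MHz.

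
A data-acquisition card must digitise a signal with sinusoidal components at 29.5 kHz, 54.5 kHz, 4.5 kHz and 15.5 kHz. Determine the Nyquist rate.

Highest-frequency component: 54.5 kHz.
Nyquist rate = 2 × 54.5 kHz = 109 kHz.

109 kHz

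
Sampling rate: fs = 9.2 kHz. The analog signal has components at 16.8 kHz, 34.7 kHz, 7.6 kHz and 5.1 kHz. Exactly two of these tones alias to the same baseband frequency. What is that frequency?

fs/2 = 4.6 kHz.
16.8 kHz mod fs = 7.6 kHz.
7.6 kHz > fs/2 = 4.6 kHz, folds to fs − 7.6 kHz = 1.6 kHz.
34.7 kHz mod fs = 7.1 kHz.
7.1 kHz > fs/2 = 4.6 kHz, folds to fs − 7.1 kHz = 2.1 kHz.
7.6 kHz > fs/2 = 4.6 kHz, folds to fs − 7.6 kHz = 1.6 kHz.
5.1 kHz > fs/2 = 4.6 kHz, folds to fs − 5.1 kHz = 4.1 kHz.
7.6 kHz and 16.8 kHz both map to 1.6 kHz.

1.6 kHz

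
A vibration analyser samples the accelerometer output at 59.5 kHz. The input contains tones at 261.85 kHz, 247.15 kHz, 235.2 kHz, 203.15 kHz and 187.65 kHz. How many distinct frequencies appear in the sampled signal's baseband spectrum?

4

fs/2 = 29.75 kHz.
261.85 kHz mod fs = 23.85 kHz.
23.85 kHz ≤ fs/2 = 29.75 kHz, appears at 23.85 kHz.
247.15 kHz mod fs = 9.15 kHz.
9.15 kHz ≤ fs/2 = 29.75 kHz, appears at 9.15 kHz.
235.2 kHz mod fs = 56.7 kHz.
56.7 kHz > fs/2 = 29.75 kHz, folds to fs − 56.7 kHz = 2.8 kHz.
203.15 kHz mod fs = 24.65 kHz.
24.65 kHz ≤ fs/2 = 29.75 kHz, appears at 24.65 kHz.
187.65 kHz mod fs = 9.15 kHz.
9.15 kHz ≤ fs/2 = 29.75 kHz, appears at 9.15 kHz.
Distinct values: {2.8 kHz, 9.15 kHz, 23.85 kHz, 24.65 kHz} → 4.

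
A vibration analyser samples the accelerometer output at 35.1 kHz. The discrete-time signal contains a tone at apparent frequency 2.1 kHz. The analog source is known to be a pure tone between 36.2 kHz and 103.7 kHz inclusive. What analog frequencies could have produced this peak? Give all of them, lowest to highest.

37.2 kHz, 68.1 kHz, 72.3 kHz, 103.2 kHz

Frequencies that alias to 2.1 kHz are k·fs ± 2.1 kHz for integer k ≥ 0.
k=0: 2.1 kHz.
k=1: 33 kHz, 37.2 kHz.
k=2: 68.1 kHz, 72.3 kHz.
k=3: 103.2 kHz, 107.4 kHz.
k=4: 138.3 kHz, 142.5 kHz.
Within [36.2 kHz, 103.7 kHz]: 37.2 kHz, 68.1 kHz, 72.3 kHz, 103.2 kHz.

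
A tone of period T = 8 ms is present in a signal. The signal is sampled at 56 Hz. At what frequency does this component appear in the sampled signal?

13 Hz

T = 8 ms → f = 1/T = 125 Hz.
125 Hz mod fs = 13 Hz.
13 Hz ≤ fs/2 = 28 Hz, appears at 13 Hz.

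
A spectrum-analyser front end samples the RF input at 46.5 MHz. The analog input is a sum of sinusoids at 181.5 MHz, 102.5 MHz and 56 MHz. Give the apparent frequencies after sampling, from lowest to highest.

4.5 MHz, 9.5 MHz

fs/2 = 23.25 MHz.
181.5 MHz mod fs = 42 MHz.
42 MHz > fs/2 = 23.25 MHz, folds to fs − 42 MHz = 4.5 MHz.
102.5 MHz mod fs = 9.5 MHz.
9.5 MHz ≤ fs/2 = 23.25 MHz, appears at 9.5 MHz.
56 MHz mod fs = 9.5 MHz.
9.5 MHz ≤ fs/2 = 23.25 MHz, appears at 9.5 MHz.
Distinct values: {4.5 MHz, 9.5 MHz}.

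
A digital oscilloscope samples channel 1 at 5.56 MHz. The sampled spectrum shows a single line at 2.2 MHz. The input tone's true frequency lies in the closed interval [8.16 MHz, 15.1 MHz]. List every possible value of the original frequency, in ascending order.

8.92 MHz, 13.32 MHz, 14.48 MHz

Frequencies that alias to 2.2 MHz are k·fs ± 2.2 MHz for integer k ≥ 0.
k=0: 2.2 MHz.
k=1: 3.36 MHz, 7.76 MHz.
k=2: 8.92 MHz, 13.32 MHz.
k=3: 14.48 MHz, 18.88 MHz.
k=4: 20.04 MHz, 24.44 MHz.
Within [8.16 MHz, 15.1 MHz]: 8.92 MHz, 13.32 MHz, 14.48 MHz.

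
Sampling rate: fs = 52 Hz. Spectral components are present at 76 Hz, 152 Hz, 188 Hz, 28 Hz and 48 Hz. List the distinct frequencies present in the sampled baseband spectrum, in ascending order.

4 Hz, 20 Hz, 24 Hz

fs/2 = 26 Hz.
76 Hz mod fs = 24 Hz.
24 Hz ≤ fs/2 = 26 Hz, appears at 24 Hz.
152 Hz mod fs = 48 Hz.
48 Hz > fs/2 = 26 Hz, folds to fs − 48 Hz = 4 Hz.
188 Hz mod fs = 32 Hz.
32 Hz > fs/2 = 26 Hz, folds to fs − 32 Hz = 20 Hz.
28 Hz > fs/2 = 26 Hz, folds to fs − 28 Hz = 24 Hz.
48 Hz > fs/2 = 26 Hz, folds to fs − 48 Hz = 4 Hz.
Distinct values: {4 Hz, 20 Hz, 24 Hz}.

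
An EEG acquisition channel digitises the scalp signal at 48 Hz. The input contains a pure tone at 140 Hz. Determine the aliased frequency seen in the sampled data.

140 Hz mod fs = 44 Hz.
44 Hz > fs/2 = 24 Hz, folds to fs − 44 Hz = 4 Hz.

4 Hz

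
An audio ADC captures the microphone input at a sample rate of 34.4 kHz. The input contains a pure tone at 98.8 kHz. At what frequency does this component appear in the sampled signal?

98.8 kHz mod fs = 30 kHz.
30 kHz > fs/2 = 17.2 kHz, folds to fs − 30 kHz = 4.4 kHz.

4.4 kHz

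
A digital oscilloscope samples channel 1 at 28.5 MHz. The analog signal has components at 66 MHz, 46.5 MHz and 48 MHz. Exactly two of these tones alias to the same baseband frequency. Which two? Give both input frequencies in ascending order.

48 MHz, 66 MHz

fs/2 = 14.25 MHz.
66 MHz mod fs = 9 MHz.
9 MHz ≤ fs/2 = 14.25 MHz, appears at 9 MHz.
46.5 MHz mod fs = 18 MHz.
18 MHz > fs/2 = 14.25 MHz, folds to fs − 18 MHz = 10.5 MHz.
48 MHz mod fs = 19.5 MHz.
19.5 MHz > fs/2 = 14.25 MHz, folds to fs − 19.5 MHz = 9 MHz.
48 MHz and 66 MHz both map to 9 MHz.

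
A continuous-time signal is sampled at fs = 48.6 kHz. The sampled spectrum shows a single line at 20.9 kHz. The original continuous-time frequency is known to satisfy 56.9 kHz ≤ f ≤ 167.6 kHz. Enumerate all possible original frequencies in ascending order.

69.5 kHz, 76.3 kHz, 118.1 kHz, 124.9 kHz, 166.7 kHz

Frequencies that alias to 20.9 kHz are k·fs ± 20.9 kHz for integer k ≥ 0.
k=0: 20.9 kHz.
k=1: 27.7 kHz, 69.5 kHz.
k=2: 76.3 kHz, 118.1 kHz.
k=3: 124.9 kHz, 166.7 kHz.
k=4: 173.5 kHz, 215.3 kHz.
Within [56.9 kHz, 167.6 kHz]: 69.5 kHz, 76.3 kHz, 118.1 kHz, 124.9 kHz, 166.7 kHz.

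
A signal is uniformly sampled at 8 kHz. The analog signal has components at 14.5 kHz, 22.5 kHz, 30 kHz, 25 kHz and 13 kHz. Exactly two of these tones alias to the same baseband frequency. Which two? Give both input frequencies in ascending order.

14.5 kHz, 22.5 kHz

fs/2 = 4 kHz.
14.5 kHz mod fs = 6.5 kHz.
6.5 kHz > fs/2 = 4 kHz, folds to fs − 6.5 kHz = 1.5 kHz.
22.5 kHz mod fs = 6.5 kHz.
6.5 kHz > fs/2 = 4 kHz, folds to fs − 6.5 kHz = 1.5 kHz.
30 kHz mod fs = 6 kHz.
6 kHz > fs/2 = 4 kHz, folds to fs − 6 kHz = 2 kHz.
25 kHz mod fs = 1 kHz.
1 kHz ≤ fs/2 = 4 kHz, appears at 1 kHz.
13 kHz mod fs = 5 kHz.
5 kHz > fs/2 = 4 kHz, folds to fs − 5 kHz = 3 kHz.
14.5 kHz and 22.5 kHz both map to 1.5 kHz.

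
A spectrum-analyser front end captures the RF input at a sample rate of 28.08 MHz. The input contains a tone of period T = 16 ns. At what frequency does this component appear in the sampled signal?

6.34 MHz

T = 16 ns → f = 1/T = 62.5 MHz.
62.5 MHz mod fs = 6.34 MHz.
6.34 MHz ≤ fs/2 = 14.04 MHz, appears at 6.34 MHz.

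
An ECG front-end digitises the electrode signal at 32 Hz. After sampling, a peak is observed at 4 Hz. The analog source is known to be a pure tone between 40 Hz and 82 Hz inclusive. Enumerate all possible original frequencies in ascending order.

60 Hz, 68 Hz

Frequencies that alias to 4 Hz are k·fs ± 4 Hz for integer k ≥ 0.
k=0: 4 Hz.
k=1: 28 Hz, 36 Hz.
k=2: 60 Hz, 68 Hz.
k=3: 92 Hz, 100 Hz.
Within [40 Hz, 82 Hz]: 60 Hz, 68 Hz.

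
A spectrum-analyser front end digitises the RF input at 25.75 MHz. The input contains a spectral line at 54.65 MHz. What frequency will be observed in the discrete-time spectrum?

3.15 MHz

54.65 MHz mod fs = 3.15 MHz.
3.15 MHz ≤ fs/2 = 12.875 MHz, appears at 3.15 MHz.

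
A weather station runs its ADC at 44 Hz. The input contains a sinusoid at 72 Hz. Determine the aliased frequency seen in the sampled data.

16 Hz

72 Hz mod fs = 28 Hz.
28 Hz > fs/2 = 22 Hz, folds to fs − 28 Hz = 16 Hz.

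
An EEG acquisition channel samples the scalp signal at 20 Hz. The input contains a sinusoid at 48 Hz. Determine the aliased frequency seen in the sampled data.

8 Hz

48 Hz mod fs = 8 Hz.
8 Hz ≤ fs/2 = 10 Hz, appears at 8 Hz.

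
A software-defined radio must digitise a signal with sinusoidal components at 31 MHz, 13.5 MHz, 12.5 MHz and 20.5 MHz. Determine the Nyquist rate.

62 MHz

Highest-frequency component: 31 MHz.
Nyquist rate = 2 × 31 MHz = 62 MHz.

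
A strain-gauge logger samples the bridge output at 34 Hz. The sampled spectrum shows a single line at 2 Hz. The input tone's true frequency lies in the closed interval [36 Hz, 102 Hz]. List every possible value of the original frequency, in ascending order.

36 Hz, 66 Hz, 70 Hz, 100 Hz

Frequencies that alias to 2 Hz are k·fs ± 2 Hz for integer k ≥ 0.
k=0: 2 Hz.
k=1: 32 Hz, 36 Hz.
k=2: 66 Hz, 70 Hz.
k=3: 100 Hz, 104 Hz.
k=4: 134 Hz, 138 Hz.
Within [36 Hz, 102 Hz]: 36 Hz, 66 Hz, 70 Hz, 100 Hz.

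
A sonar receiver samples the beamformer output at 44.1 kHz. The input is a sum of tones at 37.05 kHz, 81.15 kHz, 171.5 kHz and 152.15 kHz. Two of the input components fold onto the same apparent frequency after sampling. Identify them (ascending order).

fs/2 = 22.05 kHz.
37.05 kHz > fs/2 = 22.05 kHz, folds to fs − 37.05 kHz = 7.05 kHz.
81.15 kHz mod fs = 37.05 kHz.
37.05 kHz > fs/2 = 22.05 kHz, folds to fs − 37.05 kHz = 7.05 kHz.
171.5 kHz mod fs = 39.2 kHz.
39.2 kHz > fs/2 = 22.05 kHz, folds to fs − 39.2 kHz = 4.9 kHz.
152.15 kHz mod fs = 19.85 kHz.
19.85 kHz ≤ fs/2 = 22.05 kHz, appears at 19.85 kHz.
37.05 kHz and 81.15 kHz both map to 7.05 kHz.

37.05 kHz, 81.15 kHz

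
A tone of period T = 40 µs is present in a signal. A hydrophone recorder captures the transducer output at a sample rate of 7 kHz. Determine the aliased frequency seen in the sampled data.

3 kHz

T = 40 µs → f = 1/T = 25 kHz.
25 kHz mod fs = 4 kHz.
4 kHz > fs/2 = 3.5 kHz, folds to fs − 4 kHz = 3 kHz.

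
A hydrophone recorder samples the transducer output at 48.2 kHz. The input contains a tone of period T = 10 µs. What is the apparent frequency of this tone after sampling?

3.6 kHz

T = 10 µs → f = 1/T = 100 kHz.
100 kHz mod fs = 3.6 kHz.
3.6 kHz ≤ fs/2 = 24.1 kHz, appears at 3.6 kHz.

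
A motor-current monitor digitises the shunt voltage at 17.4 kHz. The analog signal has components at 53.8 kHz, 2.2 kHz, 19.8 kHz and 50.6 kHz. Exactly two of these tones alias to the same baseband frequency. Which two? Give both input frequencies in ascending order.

fs/2 = 8.7 kHz.
53.8 kHz mod fs = 1.6 kHz.
1.6 kHz ≤ fs/2 = 8.7 kHz, appears at 1.6 kHz.
2.2 kHz ≤ fs/2 = 8.7 kHz, passes unchanged.
19.8 kHz mod fs = 2.4 kHz.
2.4 kHz ≤ fs/2 = 8.7 kHz, appears at 2.4 kHz.
50.6 kHz mod fs = 15.8 kHz.
15.8 kHz > fs/2 = 8.7 kHz, folds to fs − 15.8 kHz = 1.6 kHz.
50.6 kHz and 53.8 kHz both map to 1.6 kHz.

50.6 kHz, 53.8 kHz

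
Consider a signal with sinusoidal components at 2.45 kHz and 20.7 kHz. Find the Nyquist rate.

41.4 kHz

Highest-frequency component: 20.7 kHz.
Nyquist rate = 2 × 20.7 kHz = 41.4 kHz.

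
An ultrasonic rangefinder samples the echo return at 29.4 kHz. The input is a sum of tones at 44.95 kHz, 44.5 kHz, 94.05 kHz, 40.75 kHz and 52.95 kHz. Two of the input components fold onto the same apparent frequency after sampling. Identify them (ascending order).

fs/2 = 14.7 kHz.
44.95 kHz mod fs = 15.55 kHz.
15.55 kHz > fs/2 = 14.7 kHz, folds to fs − 15.55 kHz = 13.85 kHz.
44.5 kHz mod fs = 15.1 kHz.
15.1 kHz > fs/2 = 14.7 kHz, folds to fs − 15.1 kHz = 14.3 kHz.
94.05 kHz mod fs = 5.85 kHz.
5.85 kHz ≤ fs/2 = 14.7 kHz, appears at 5.85 kHz.
40.75 kHz mod fs = 11.35 kHz.
11.35 kHz ≤ fs/2 = 14.7 kHz, appears at 11.35 kHz.
52.95 kHz mod fs = 23.55 kHz.
23.55 kHz > fs/2 = 14.7 kHz, folds to fs − 23.55 kHz = 5.85 kHz.
52.95 kHz and 94.05 kHz both map to 5.85 kHz.

52.95 kHz, 94.05 kHz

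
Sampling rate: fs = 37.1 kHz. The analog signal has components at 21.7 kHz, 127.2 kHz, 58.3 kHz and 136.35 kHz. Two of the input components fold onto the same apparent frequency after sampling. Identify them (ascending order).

58.3 kHz, 127.2 kHz

fs/2 = 18.55 kHz.
21.7 kHz > fs/2 = 18.55 kHz, folds to fs − 21.7 kHz = 15.4 kHz.
127.2 kHz mod fs = 15.9 kHz.
15.9 kHz ≤ fs/2 = 18.55 kHz, appears at 15.9 kHz.
58.3 kHz mod fs = 21.2 kHz.
21.2 kHz > fs/2 = 18.55 kHz, folds to fs − 21.2 kHz = 15.9 kHz.
136.35 kHz mod fs = 25.05 kHz.
25.05 kHz > fs/2 = 18.55 kHz, folds to fs − 25.05 kHz = 12.05 kHz.
58.3 kHz and 127.2 kHz both map to 15.9 kHz.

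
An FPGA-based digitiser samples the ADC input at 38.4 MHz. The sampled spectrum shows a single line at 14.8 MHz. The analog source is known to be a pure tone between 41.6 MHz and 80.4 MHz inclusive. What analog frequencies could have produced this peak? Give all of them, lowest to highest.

53.2 MHz, 62 MHz

Frequencies that alias to 14.8 MHz are k·fs ± 14.8 MHz for integer k ≥ 0.
k=0: 14.8 MHz.
k=1: 23.6 MHz, 53.2 MHz.
k=2: 62 MHz, 91.6 MHz.
k=3: 100.4 MHz, 130 MHz.
Within [41.6 MHz, 80.4 MHz]: 53.2 MHz, 62 MHz.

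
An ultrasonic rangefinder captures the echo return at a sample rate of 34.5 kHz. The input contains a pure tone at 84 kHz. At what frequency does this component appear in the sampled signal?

15 kHz

84 kHz mod fs = 15 kHz.
15 kHz ≤ fs/2 = 17.25 kHz, appears at 15 kHz.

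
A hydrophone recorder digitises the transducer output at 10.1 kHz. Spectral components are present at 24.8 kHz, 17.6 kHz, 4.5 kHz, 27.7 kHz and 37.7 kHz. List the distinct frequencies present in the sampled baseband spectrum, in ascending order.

fs/2 = 5.05 kHz.
24.8 kHz mod fs = 4.6 kHz.
4.6 kHz ≤ fs/2 = 5.05 kHz, appears at 4.6 kHz.
17.6 kHz mod fs = 7.5 kHz.
7.5 kHz > fs/2 = 5.05 kHz, folds to fs − 7.5 kHz = 2.6 kHz.
4.5 kHz ≤ fs/2 = 5.05 kHz, passes unchanged.
27.7 kHz mod fs = 7.5 kHz.
7.5 kHz > fs/2 = 5.05 kHz, folds to fs − 7.5 kHz = 2.6 kHz.
37.7 kHz mod fs = 7.4 kHz.
7.4 kHz > fs/2 = 5.05 kHz, folds to fs − 7.4 kHz = 2.7 kHz.
Distinct values: {2.6 kHz, 2.7 kHz, 4.5 kHz, 4.6 kHz}.

2.6 kHz, 2.7 kHz, 4.5 kHz, 4.6 kHz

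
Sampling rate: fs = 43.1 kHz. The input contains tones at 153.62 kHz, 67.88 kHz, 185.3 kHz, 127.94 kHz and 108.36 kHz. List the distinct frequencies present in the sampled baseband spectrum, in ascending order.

fs/2 = 21.55 kHz.
153.62 kHz mod fs = 24.32 kHz.
24.32 kHz > fs/2 = 21.55 kHz, folds to fs − 24.32 kHz = 18.78 kHz.
67.88 kHz mod fs = 24.78 kHz.
24.78 kHz > fs/2 = 21.55 kHz, folds to fs − 24.78 kHz = 18.32 kHz.
185.3 kHz mod fs = 12.9 kHz.
12.9 kHz ≤ fs/2 = 21.55 kHz, appears at 12.9 kHz.
127.94 kHz mod fs = 41.74 kHz.
41.74 kHz > fs/2 = 21.55 kHz, folds to fs − 41.74 kHz = 1.36 kHz.
108.36 kHz mod fs = 22.16 kHz.
22.16 kHz > fs/2 = 21.55 kHz, folds to fs − 22.16 kHz = 20.94 kHz.
Distinct values: {1.36 kHz, 12.9 kHz, 18.32 kHz, 18.78 kHz, 20.94 kHz}.

1.36 kHz, 12.9 kHz, 18.32 kHz, 18.78 kHz, 20.94 kHz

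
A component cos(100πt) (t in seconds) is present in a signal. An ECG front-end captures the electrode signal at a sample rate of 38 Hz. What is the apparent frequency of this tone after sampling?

ω = 100π rad/s → f = ω/(2π) = 50 Hz.
50 Hz mod fs = 12 Hz.
12 Hz ≤ fs/2 = 19 Hz, appears at 12 Hz.

12 Hz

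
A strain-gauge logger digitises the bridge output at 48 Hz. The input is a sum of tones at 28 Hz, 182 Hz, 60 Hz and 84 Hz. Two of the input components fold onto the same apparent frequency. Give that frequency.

12 Hz

fs/2 = 24 Hz.
28 Hz > fs/2 = 24 Hz, folds to fs − 28 Hz = 20 Hz.
182 Hz mod fs = 38 Hz.
38 Hz > fs/2 = 24 Hz, folds to fs − 38 Hz = 10 Hz.
60 Hz mod fs = 12 Hz.
12 Hz ≤ fs/2 = 24 Hz, appears at 12 Hz.
84 Hz mod fs = 36 Hz.
36 Hz > fs/2 = 24 Hz, folds to fs − 36 Hz = 12 Hz.
60 Hz and 84 Hz both map to 12 Hz.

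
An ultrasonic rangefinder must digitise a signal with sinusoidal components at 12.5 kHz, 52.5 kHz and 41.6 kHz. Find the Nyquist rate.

105 kHz

Highest-frequency component: 52.5 kHz.
Nyquist rate = 2 × 52.5 kHz = 105 kHz.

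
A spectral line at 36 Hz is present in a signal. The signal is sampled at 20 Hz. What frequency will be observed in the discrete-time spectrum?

36 Hz mod fs = 16 Hz.
16 Hz > fs/2 = 10 Hz, folds to fs − 16 Hz = 4 Hz.

4 Hz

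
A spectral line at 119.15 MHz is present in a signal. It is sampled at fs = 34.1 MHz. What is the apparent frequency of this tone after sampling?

16.85 MHz

119.15 MHz mod fs = 16.85 MHz.
16.85 MHz ≤ fs/2 = 17.05 MHz, appears at 16.85 MHz.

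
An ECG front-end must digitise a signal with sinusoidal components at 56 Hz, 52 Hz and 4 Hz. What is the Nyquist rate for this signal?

112 Hz

Highest-frequency component: 56 Hz.
Nyquist rate = 2 × 56 Hz = 112 Hz.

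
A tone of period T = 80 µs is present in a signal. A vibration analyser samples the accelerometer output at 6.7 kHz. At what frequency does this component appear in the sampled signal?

0.9 kHz

T = 80 µs → f = 1/T = 12.5 kHz.
12.5 kHz mod fs = 5.8 kHz.
5.8 kHz > fs/2 = 3.35 kHz, folds to fs − 5.8 kHz = 0.9 kHz.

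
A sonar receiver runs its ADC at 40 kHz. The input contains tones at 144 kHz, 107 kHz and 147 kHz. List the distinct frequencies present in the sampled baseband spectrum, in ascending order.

13 kHz, 16 kHz

fs/2 = 20 kHz.
144 kHz mod fs = 24 kHz.
24 kHz > fs/2 = 20 kHz, folds to fs − 24 kHz = 16 kHz.
107 kHz mod fs = 27 kHz.
27 kHz > fs/2 = 20 kHz, folds to fs − 27 kHz = 13 kHz.
147 kHz mod fs = 27 kHz.
27 kHz > fs/2 = 20 kHz, folds to fs − 27 kHz = 13 kHz.
Distinct values: {13 kHz, 16 kHz}.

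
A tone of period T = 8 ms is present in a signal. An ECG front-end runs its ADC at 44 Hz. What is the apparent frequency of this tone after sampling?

T = 8 ms → f = 1/T = 125 Hz.
125 Hz mod fs = 37 Hz.
37 Hz > fs/2 = 22 Hz, folds to fs − 37 Hz = 7 Hz.

7 Hz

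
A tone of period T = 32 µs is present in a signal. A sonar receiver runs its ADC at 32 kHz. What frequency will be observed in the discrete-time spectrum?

T = 32 µs → f = 1/T = 31.25 kHz.
31.25 kHz > fs/2 = 16 kHz, folds to fs − 31.25 kHz = 0.75 kHz.

0.75 kHz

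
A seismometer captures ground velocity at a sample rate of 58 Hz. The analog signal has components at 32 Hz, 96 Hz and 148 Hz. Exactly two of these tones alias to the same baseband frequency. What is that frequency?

26 Hz

fs/2 = 29 Hz.
32 Hz > fs/2 = 29 Hz, folds to fs − 32 Hz = 26 Hz.
96 Hz mod fs = 38 Hz.
38 Hz > fs/2 = 29 Hz, folds to fs − 38 Hz = 20 Hz.
148 Hz mod fs = 32 Hz.
32 Hz > fs/2 = 29 Hz, folds to fs − 32 Hz = 26 Hz.
32 Hz and 148 Hz both map to 26 Hz.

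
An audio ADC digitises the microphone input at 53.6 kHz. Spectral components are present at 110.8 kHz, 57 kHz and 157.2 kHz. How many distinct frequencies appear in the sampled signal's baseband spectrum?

fs/2 = 26.8 kHz.
110.8 kHz mod fs = 3.6 kHz.
3.6 kHz ≤ fs/2 = 26.8 kHz, appears at 3.6 kHz.
57 kHz mod fs = 3.4 kHz.
3.4 kHz ≤ fs/2 = 26.8 kHz, appears at 3.4 kHz.
157.2 kHz mod fs = 50 kHz.
50 kHz > fs/2 = 26.8 kHz, folds to fs − 50 kHz = 3.6 kHz.
Distinct values: {3.4 kHz, 3.6 kHz} → 2.

2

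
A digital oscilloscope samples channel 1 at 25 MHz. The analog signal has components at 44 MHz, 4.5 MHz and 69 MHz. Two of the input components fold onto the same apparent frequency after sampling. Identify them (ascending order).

44 MHz, 69 MHz

fs/2 = 12.5 MHz.
44 MHz mod fs = 19 MHz.
19 MHz > fs/2 = 12.5 MHz, folds to fs − 19 MHz = 6 MHz.
4.5 MHz ≤ fs/2 = 12.5 MHz, passes unchanged.
69 MHz mod fs = 19 MHz.
19 MHz > fs/2 = 12.5 MHz, folds to fs − 19 MHz = 6 MHz.
44 MHz and 69 MHz both map to 6 MHz.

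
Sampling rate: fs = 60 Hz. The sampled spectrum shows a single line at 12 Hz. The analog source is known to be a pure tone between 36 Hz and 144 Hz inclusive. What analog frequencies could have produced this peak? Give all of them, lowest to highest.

Frequencies that alias to 12 Hz are k·fs ± 12 Hz for integer k ≥ 0.
k=0: 12 Hz.
k=1: 48 Hz, 72 Hz.
k=2: 108 Hz, 132 Hz.
k=3: 168 Hz, 192 Hz.
Within [36 Hz, 144 Hz]: 48 Hz, 72 Hz, 108 Hz, 132 Hz.

48 Hz, 72 Hz, 108 Hz, 132 Hz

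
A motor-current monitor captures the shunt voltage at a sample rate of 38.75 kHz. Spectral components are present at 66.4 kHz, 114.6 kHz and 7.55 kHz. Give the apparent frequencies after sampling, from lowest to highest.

fs/2 = 19.375 kHz.
66.4 kHz mod fs = 27.65 kHz.
27.65 kHz > fs/2 = 19.375 kHz, folds to fs − 27.65 kHz = 11.1 kHz.
114.6 kHz mod fs = 37.1 kHz.
37.1 kHz > fs/2 = 19.375 kHz, folds to fs − 37.1 kHz = 1.65 kHz.
7.55 kHz ≤ fs/2 = 19.375 kHz, passes unchanged.
Distinct values: {1.65 kHz, 7.55 kHz, 11.1 kHz}.

1.65 kHz, 7.55 kHz, 11.1 kHz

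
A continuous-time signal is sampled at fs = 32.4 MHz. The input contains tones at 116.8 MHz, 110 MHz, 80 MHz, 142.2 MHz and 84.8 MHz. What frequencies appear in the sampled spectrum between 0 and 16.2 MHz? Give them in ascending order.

12.4 MHz, 12.6 MHz, 12.8 MHz, 15.2 MHz

fs/2 = 16.2 MHz.
116.8 MHz mod fs = 19.6 MHz.
19.6 MHz > fs/2 = 16.2 MHz, folds to fs − 19.6 MHz = 12.8 MHz.
110 MHz mod fs = 12.8 MHz.
12.8 MHz ≤ fs/2 = 16.2 MHz, appears at 12.8 MHz.
80 MHz mod fs = 15.2 MHz.
15.2 MHz ≤ fs/2 = 16.2 MHz, appears at 15.2 MHz.
142.2 MHz mod fs = 12.6 MHz.
12.6 MHz ≤ fs/2 = 16.2 MHz, appears at 12.6 MHz.
84.8 MHz mod fs = 20 MHz.
20 MHz > fs/2 = 16.2 MHz, folds to fs − 20 MHz = 12.4 MHz.
Distinct values: {12.4 MHz, 12.6 MHz, 12.8 MHz, 15.2 MHz}.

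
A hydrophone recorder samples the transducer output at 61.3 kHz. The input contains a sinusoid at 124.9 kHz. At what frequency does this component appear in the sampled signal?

2.3 kHz

124.9 kHz mod fs = 2.3 kHz.
2.3 kHz ≤ fs/2 = 30.65 kHz, appears at 2.3 kHz.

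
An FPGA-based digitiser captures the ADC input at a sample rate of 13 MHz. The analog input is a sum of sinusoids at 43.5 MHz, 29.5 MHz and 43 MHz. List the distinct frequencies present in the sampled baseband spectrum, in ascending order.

fs/2 = 6.5 MHz.
43.5 MHz mod fs = 4.5 MHz.
4.5 MHz ≤ fs/2 = 6.5 MHz, appears at 4.5 MHz.
29.5 MHz mod fs = 3.5 MHz.
3.5 MHz ≤ fs/2 = 6.5 MHz, appears at 3.5 MHz.
43 MHz mod fs = 4 MHz.
4 MHz ≤ fs/2 = 6.5 MHz, appears at 4 MHz.
Distinct values: {3.5 MHz, 4 MHz, 4.5 MHz}.

3.5 MHz, 4 MHz, 4.5 MHz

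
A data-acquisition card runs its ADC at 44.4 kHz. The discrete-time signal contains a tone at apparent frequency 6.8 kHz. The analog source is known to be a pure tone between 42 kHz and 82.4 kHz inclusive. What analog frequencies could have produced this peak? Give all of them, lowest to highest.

Frequencies that alias to 6.8 kHz are k·fs ± 6.8 kHz for integer k ≥ 0.
k=0: 6.8 kHz.
k=1: 37.6 kHz, 51.2 kHz.
k=2: 82 kHz, 95.6 kHz.
k=3: 126.4 kHz, 140 kHz.
Within [42 kHz, 82.4 kHz]: 51.2 kHz, 82 kHz.

51.2 kHz, 82 kHz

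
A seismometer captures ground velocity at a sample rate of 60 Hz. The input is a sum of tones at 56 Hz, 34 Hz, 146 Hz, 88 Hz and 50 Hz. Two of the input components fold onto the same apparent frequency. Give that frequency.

fs/2 = 30 Hz.
56 Hz > fs/2 = 30 Hz, folds to fs − 56 Hz = 4 Hz.
34 Hz > fs/2 = 30 Hz, folds to fs − 34 Hz = 26 Hz.
146 Hz mod fs = 26 Hz.
26 Hz ≤ fs/2 = 30 Hz, appears at 26 Hz.
88 Hz mod fs = 28 Hz.
28 Hz ≤ fs/2 = 30 Hz, appears at 28 Hz.
50 Hz > fs/2 = 30 Hz, folds to fs − 50 Hz = 10 Hz.
34 Hz and 146 Hz both map to 26 Hz.

26 Hz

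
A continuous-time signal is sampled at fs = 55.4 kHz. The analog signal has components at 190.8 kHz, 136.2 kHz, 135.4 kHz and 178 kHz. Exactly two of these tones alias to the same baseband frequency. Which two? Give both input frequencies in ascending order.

fs/2 = 27.7 kHz.
190.8 kHz mod fs = 24.6 kHz.
24.6 kHz ≤ fs/2 = 27.7 kHz, appears at 24.6 kHz.
136.2 kHz mod fs = 25.4 kHz.
25.4 kHz ≤ fs/2 = 27.7 kHz, appears at 25.4 kHz.
135.4 kHz mod fs = 24.6 kHz.
24.6 kHz ≤ fs/2 = 27.7 kHz, appears at 24.6 kHz.
178 kHz mod fs = 11.8 kHz.
11.8 kHz ≤ fs/2 = 27.7 kHz, appears at 11.8 kHz.
135.4 kHz and 190.8 kHz both map to 24.6 kHz.

135.4 kHz, 190.8 kHz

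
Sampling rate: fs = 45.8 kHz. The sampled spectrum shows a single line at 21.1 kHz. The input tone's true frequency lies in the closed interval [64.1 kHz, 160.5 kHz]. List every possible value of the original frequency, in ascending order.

Frequencies that alias to 21.1 kHz are k·fs ± 21.1 kHz for integer k ≥ 0.
k=0: 21.1 kHz.
k=1: 24.7 kHz, 66.9 kHz.
k=2: 70.5 kHz, 112.7 kHz.
k=3: 116.3 kHz, 158.5 kHz.
k=4: 162.1 kHz, 204.3 kHz.
Within [64.1 kHz, 160.5 kHz]: 66.9 kHz, 70.5 kHz, 112.7 kHz, 116.3 kHz, 158.5 kHz.

66.9 kHz, 70.5 kHz, 112.7 kHz, 116.3 kHz, 158.5 kHz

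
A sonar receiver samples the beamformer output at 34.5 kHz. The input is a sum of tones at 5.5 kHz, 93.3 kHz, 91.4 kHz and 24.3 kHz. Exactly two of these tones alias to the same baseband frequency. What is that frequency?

fs/2 = 17.25 kHz.
5.5 kHz ≤ fs/2 = 17.25 kHz, passes unchanged.
93.3 kHz mod fs = 24.3 kHz.
24.3 kHz > fs/2 = 17.25 kHz, folds to fs − 24.3 kHz = 10.2 kHz.
91.4 kHz mod fs = 22.4 kHz.
22.4 kHz > fs/2 = 17.25 kHz, folds to fs − 22.4 kHz = 12.1 kHz.
24.3 kHz > fs/2 = 17.25 kHz, folds to fs − 24.3 kHz = 10.2 kHz.
24.3 kHz and 93.3 kHz both map to 10.2 kHz.

10.2 kHz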